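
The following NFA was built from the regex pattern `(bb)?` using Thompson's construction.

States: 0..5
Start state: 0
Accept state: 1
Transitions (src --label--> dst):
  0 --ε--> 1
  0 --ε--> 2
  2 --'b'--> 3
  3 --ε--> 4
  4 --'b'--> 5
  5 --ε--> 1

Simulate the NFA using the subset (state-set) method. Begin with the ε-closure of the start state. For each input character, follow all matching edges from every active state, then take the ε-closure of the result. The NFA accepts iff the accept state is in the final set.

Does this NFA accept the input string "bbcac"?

Answer: REJECT

Derivation:
S₀ = ε-closure({0}) = {0,1,2}
'b' @ 1: {3,4}
'b' @ 2: {1,5}  (accept∈set)
'c' @ 3: {}  — dead — no transitions
rest 'ac' ignored (set empty)
final: {}; accept 1 not in set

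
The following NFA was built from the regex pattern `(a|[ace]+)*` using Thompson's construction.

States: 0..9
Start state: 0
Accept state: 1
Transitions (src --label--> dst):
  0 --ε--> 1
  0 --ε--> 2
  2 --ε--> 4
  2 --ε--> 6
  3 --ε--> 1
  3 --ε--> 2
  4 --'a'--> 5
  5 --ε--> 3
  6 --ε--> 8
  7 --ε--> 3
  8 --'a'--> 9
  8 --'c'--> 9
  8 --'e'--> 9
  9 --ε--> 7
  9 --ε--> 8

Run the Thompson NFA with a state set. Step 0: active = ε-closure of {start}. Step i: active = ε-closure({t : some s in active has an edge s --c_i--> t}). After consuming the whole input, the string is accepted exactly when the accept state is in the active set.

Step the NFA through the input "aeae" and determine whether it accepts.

S₀ = ε-closure({0}) = {0,1,2,4,6,8}
'a' @ 1: {1,2,3,4,5,6,7,8,9}  (accept∈set)
'e' @ 2: {1,2,3,4,6,7,8,9}  (accept∈set)
'a' @ 3: {1,2,3,4,5,6,7,8,9}  (accept∈set)
'e' @ 4: {1,2,3,4,6,7,8,9}  (accept∈set)
end set {1,2,3,4,6,7,8,9} — state 1 in

Answer: ACCEPT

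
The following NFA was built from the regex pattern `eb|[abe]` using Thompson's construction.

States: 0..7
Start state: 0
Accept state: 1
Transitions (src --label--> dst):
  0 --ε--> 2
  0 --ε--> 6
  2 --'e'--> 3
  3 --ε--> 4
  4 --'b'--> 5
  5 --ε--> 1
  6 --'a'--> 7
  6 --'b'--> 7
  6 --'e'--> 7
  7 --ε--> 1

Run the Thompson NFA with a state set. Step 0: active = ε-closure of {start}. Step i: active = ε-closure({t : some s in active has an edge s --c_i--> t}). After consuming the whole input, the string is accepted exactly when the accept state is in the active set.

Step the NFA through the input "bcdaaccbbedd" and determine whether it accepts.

Answer: REJECT

Derivation:
start: ε-closure({0}) = {0,2,6}
'b' @ 1: {1,7}  (accept∈set)
'c' @ 2: {}  — state set empty
rest 'daaccbbedd' ignored (set empty)
final: {}; accept 1 not in set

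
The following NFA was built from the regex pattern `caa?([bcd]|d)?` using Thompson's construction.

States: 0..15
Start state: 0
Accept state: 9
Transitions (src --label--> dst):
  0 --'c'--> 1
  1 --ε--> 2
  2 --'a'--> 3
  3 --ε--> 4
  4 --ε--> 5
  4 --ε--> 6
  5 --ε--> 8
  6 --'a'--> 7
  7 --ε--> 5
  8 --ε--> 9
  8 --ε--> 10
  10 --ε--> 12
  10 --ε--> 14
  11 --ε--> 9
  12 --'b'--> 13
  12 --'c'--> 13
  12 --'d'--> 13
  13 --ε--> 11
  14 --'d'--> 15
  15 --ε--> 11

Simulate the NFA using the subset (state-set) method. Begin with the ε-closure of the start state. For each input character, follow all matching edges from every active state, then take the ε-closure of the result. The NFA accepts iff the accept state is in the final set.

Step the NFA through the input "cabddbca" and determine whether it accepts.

Answer: REJECT

Steps:
initial (ε-close {0}): {0}
'c' @ 1: {1,2}
'a' @ 2: {3,4,5,6,8,9,10,12,14}  (accept∈set)
'b' @ 3: {9,11,13}  (accept∈set)
'd' @ 4: {}  — dead — no transitions
rest 'dbca' ignored (set empty)
end set {} — state 9 not in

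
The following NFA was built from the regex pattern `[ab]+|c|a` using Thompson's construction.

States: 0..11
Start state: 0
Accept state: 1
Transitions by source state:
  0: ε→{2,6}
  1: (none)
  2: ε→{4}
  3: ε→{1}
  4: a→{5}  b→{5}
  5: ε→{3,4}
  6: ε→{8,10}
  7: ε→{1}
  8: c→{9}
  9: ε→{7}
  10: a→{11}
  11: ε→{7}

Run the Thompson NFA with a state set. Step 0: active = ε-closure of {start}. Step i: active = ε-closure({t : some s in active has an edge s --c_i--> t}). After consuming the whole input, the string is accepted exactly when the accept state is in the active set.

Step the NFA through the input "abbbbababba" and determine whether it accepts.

start: ε-closure({0}) = {0,2,4,6,8,10}
'a' @ 1: {1,3,4,5,7,11}  [accepting]
'b' @ 2: {1,3,4,5}  [accepting]
'b' @ 3: {1,3,4,5}  [accepting]
'b' @ 4: {1,3,4,5}  [accepting]
'b' @ 5: {1,3,4,5}  [accepting]
'a' @ 6: {1,3,4,5}  [accepting]
'b' @ 7: {1,3,4,5}  [accepting]
'a' @ 8: {1,3,4,5}  [accepting]
'b' @ 9: {1,3,4,5}  [accepting]
'b' @ 10: {1,3,4,5}  [accepting]
'a' @ 11: {1,3,4,5}  [accepting]
end set {1,3,4,5} — state 1 in

Answer: ACCEPT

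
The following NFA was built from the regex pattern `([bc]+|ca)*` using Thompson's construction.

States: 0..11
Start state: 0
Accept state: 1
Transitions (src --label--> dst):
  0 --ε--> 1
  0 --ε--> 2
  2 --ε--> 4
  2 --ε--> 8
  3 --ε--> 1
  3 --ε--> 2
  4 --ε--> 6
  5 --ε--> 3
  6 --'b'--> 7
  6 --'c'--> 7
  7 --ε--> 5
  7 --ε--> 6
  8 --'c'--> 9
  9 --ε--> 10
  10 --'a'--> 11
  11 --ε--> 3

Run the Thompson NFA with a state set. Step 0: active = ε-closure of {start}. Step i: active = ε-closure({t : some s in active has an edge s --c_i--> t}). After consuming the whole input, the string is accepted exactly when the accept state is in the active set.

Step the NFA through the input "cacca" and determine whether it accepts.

Answer: ACCEPT

Derivation:
S₀ = ε-closure({0}) = {0,1,2,4,6,8}
'c' @ 1: {1,2,3,4,5,6,7,8,9,10}  ✓accept
'a' @ 2: {1,2,3,4,6,8,11}  ✓accept
'c' @ 3: {1,2,3,4,5,6,7,8,9,10}  ✓accept
'c' @ 4: {1,2,3,4,5,6,7,8,9,10}  ✓accept
'a' @ 5: {1,2,3,4,6,8,11}  ✓accept
final: {1,2,3,4,6,8,11}; accept 1 in set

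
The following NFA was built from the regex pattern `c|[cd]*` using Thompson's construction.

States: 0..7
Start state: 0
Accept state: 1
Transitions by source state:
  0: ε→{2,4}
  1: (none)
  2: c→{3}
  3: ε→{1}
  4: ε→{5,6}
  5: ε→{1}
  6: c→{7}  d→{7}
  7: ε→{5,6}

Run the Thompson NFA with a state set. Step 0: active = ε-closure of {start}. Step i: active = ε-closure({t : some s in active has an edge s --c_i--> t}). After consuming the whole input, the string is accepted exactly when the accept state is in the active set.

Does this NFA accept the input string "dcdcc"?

Answer: ACCEPT

Trace:
start: ε-closure({0}) = {0,1,2,4,5,6}
'd' @ 1: {1,5,6,7}  ✓accept
'c' @ 2: {1,5,6,7}  ✓accept
'd' @ 3: {1,5,6,7}  ✓accept
'c' @ 4: {1,5,6,7}  ✓accept
'c' @ 5: {1,5,6,7}  ✓accept
final: {1,5,6,7}; accept 1 in set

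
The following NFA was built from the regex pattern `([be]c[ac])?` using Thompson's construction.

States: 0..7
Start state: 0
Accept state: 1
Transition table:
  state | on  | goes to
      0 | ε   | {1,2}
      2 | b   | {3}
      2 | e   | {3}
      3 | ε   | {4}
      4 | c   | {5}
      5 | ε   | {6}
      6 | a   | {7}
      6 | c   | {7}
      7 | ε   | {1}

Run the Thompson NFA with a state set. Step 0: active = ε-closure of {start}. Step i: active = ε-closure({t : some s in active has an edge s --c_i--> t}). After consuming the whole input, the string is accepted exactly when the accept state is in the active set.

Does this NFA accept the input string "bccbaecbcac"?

Answer: REJECT

Trace:
start: ε-closure({0}) = {0,1,2}
'b' @ 1: {3,4}
'c' @ 2: {5,6}
'c' @ 3: {1,7}  [accepting]
'b' @ 4: {}  — state set empty
rest 'aecbcac' ignored (set empty)
end set {} — state 1 not in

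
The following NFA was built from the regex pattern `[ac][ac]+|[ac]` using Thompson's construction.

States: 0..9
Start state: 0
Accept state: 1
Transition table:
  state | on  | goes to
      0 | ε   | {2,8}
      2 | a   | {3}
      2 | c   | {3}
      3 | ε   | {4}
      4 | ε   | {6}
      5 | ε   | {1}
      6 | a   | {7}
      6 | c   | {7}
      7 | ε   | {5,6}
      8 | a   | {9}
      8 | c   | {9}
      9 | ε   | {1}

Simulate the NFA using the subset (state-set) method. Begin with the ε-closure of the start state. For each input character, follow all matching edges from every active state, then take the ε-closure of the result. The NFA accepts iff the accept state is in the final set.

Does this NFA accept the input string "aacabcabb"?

S₀ = ε-closure({0}) = {0,2,8}
'a' @ 1: {1,3,4,6,9}  [accepting]
'a' @ 2: {1,5,6,7}  [accepting]
'c' @ 3: {1,5,6,7}  [accepting]
'a' @ 4: {1,5,6,7}  [accepting]
'b' @ 5: {}  — dead — no transitions
rest 'cabb' ignored (set empty)
after full input: {}  (accept=1 not in)

Answer: REJECT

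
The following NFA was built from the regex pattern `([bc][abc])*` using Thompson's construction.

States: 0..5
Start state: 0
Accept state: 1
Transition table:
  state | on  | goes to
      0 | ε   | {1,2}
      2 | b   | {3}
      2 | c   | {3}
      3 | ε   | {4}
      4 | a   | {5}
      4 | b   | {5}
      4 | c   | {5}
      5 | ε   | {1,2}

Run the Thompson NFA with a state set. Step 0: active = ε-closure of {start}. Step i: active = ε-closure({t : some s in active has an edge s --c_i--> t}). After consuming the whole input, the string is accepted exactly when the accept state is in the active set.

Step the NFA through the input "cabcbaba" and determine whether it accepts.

initial (ε-close {0}): {0,1,2}
'c' @ 1: {3,4}
'a' @ 2: {1,2,5}  ✓accept
'b' @ 3: {3,4}
'c' @ 4: {1,2,5}  ✓accept
'b' @ 5: {3,4}
'a' @ 6: {1,2,5}  ✓accept
'b' @ 7: {3,4}
'a' @ 8: {1,2,5}  ✓accept
end set {1,2,5} — state 1 in

Answer: ACCEPT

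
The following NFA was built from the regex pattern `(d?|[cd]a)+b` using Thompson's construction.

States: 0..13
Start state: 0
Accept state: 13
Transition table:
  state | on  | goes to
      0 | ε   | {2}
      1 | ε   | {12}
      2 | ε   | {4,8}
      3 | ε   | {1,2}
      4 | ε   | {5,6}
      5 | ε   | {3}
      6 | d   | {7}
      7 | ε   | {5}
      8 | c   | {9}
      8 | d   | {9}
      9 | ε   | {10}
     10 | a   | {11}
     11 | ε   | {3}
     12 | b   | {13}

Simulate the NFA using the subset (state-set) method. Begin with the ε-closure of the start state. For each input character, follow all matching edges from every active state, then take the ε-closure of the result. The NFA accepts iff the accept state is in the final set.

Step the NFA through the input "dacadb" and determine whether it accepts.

S₀ = ε-closure({0}) = {0,1,2,3,4,5,6,8,12}
'd' @ 1: {1,2,3,4,5,6,7,8,9,10,12}
'a' @ 2: {1,2,3,4,5,6,8,11,12}
'c' @ 3: {9,10}
'a' @ 4: {1,2,3,4,5,6,8,11,12}
'd' @ 5: {1,2,3,4,5,6,7,8,9,10,12}
'b' @ 6: {13}  ✓accept
final: {13}; accept 13 in set

Answer: ACCEPT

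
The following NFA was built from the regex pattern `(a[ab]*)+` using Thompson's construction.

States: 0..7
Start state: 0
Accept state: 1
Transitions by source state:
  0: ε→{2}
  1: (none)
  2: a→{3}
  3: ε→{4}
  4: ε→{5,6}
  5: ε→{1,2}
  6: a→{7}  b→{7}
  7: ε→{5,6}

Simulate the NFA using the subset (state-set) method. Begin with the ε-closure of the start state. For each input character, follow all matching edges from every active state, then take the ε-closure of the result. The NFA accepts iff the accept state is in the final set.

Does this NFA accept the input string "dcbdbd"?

Answer: REJECT

Derivation:
S₀ = ε-closure({0}) = {0,2}
'd' @ 1: {}  — dead — no transitions
rest 'cbdbd' ignored (set empty)
end set {} — state 1 not in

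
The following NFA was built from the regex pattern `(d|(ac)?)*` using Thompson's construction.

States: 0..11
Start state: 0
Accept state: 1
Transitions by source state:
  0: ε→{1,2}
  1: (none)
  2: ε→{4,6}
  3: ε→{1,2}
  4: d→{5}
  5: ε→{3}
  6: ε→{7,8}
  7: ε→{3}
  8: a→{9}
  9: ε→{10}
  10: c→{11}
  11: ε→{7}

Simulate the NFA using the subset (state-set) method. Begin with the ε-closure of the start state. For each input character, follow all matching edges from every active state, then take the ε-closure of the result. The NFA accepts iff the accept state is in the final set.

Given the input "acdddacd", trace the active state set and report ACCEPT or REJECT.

Answer: ACCEPT

Trace:
initial (ε-close {0}): {0,1,2,3,4,6,7,8}
'a' @ 1: {9,10}
'c' @ 2: {1,2,3,4,6,7,8,11}  (accept∈set)
'd' @ 3: {1,2,3,4,5,6,7,8}  (accept∈set)
'd' @ 4: {1,2,3,4,5,6,7,8}  (accept∈set)
'd' @ 5: {1,2,3,4,5,6,7,8}  (accept∈set)
'a' @ 6: {9,10}
'c' @ 7: {1,2,3,4,6,7,8,11}  (accept∈set)
'd' @ 8: {1,2,3,4,5,6,7,8}  (accept∈set)
final: {1,2,3,4,5,6,7,8}; accept 1 in set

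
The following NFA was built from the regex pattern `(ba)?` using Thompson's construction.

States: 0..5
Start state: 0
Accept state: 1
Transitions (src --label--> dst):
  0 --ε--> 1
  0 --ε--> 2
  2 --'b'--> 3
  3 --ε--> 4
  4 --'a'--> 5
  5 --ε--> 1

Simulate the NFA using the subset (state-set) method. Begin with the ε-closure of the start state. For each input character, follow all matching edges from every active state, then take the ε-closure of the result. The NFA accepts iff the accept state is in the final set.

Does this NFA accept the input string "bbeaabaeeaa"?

Answer: REJECT

Steps:
initial (ε-close {0}): {0,1,2}
'b' @ 1: {3,4}
'b' @ 2: {}  — no active states
rest 'eaabaeeaa' ignored (set empty)
final: {}; accept 1 not in set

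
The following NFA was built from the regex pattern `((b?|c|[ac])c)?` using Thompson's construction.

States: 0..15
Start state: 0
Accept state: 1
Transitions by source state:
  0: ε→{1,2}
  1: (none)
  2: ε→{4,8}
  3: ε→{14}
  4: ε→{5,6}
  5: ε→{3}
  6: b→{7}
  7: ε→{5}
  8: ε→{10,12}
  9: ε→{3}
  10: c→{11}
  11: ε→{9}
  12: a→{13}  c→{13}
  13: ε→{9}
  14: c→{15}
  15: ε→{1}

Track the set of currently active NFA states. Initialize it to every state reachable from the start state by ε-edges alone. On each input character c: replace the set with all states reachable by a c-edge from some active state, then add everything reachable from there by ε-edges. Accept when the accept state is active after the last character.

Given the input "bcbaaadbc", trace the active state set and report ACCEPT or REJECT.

Answer: REJECT

Steps:
start: ε-closure({0}) = {0,1,2,3,4,5,6,8,10,12,14}
'b' @ 1: {3,5,7,14}
'c' @ 2: {1,15}  [accepting]
'b' @ 3: {}  — dead — no transitions
rest 'aaadbc' ignored (set empty)
after full input: {}  (accept=1 not in)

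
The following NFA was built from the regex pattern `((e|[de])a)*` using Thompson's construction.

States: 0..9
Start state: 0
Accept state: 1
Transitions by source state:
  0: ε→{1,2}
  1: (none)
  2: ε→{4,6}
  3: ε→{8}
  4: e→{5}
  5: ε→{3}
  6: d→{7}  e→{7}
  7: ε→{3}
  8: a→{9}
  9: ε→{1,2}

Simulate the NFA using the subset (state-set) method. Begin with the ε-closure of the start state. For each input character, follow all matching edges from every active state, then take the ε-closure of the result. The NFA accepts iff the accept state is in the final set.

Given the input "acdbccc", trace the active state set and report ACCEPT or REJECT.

Answer: REJECT

Steps:
S₀ = ε-closure({0}) = {0,1,2,4,6}
'a' @ 1: {}  — no active states
rest 'cdbccc' ignored (set empty)
end set {} — state 1 not in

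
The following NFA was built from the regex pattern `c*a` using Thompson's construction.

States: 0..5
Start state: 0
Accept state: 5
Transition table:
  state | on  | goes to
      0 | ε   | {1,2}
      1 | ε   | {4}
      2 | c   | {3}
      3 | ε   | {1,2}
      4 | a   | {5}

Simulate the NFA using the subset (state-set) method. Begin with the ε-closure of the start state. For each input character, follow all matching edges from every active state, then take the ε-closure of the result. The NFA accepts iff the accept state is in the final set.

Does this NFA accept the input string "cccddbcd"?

start: ε-closure({0}) = {0,1,2,4}
'c' @ 1: {1,2,3,4}
'c' @ 2: {1,2,3,4}
'c' @ 3: {1,2,3,4}
'd' @ 4: {}  — state set empty
rest 'dbcd' ignored (set empty)
after full input: {}  (accept=5 not in)

Answer: REJECT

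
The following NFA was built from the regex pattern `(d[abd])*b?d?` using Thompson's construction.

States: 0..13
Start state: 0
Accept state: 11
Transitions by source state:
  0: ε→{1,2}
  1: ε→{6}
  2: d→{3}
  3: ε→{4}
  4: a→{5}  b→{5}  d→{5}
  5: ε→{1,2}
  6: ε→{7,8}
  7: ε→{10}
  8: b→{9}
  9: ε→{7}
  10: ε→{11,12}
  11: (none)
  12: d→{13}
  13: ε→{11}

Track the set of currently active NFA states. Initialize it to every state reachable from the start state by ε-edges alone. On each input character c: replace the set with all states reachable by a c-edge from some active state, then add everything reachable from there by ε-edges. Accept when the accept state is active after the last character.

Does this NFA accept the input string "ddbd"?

Answer: ACCEPT

Steps:
S₀ = ε-closure({0}) = {0,1,2,6,7,8,10,11,12}
'd' @ 1: {3,4,11,13}  (accept∈set)
'd' @ 2: {1,2,5,6,7,8,10,11,12}  (accept∈set)
'b' @ 3: {7,9,10,11,12}  (accept∈set)
'd' @ 4: {11,13}  (accept∈set)
end set {11,13} — state 11 in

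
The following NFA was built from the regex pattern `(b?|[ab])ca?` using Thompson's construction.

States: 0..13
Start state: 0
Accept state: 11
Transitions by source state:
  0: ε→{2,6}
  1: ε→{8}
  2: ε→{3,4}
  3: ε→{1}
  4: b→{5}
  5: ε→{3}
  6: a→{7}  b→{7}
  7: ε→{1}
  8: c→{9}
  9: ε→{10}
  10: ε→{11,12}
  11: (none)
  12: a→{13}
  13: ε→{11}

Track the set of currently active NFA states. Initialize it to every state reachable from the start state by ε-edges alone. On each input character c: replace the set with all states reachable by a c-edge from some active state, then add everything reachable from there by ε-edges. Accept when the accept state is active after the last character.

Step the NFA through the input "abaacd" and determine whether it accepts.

Answer: REJECT

Trace:
S₀ = ε-closure({0}) = {0,1,2,3,4,6,8}
'a' @ 1: {1,7,8}
'b' @ 2: {}  — state set empty
rest 'aacd' ignored (set empty)
final: {}; accept 11 not in set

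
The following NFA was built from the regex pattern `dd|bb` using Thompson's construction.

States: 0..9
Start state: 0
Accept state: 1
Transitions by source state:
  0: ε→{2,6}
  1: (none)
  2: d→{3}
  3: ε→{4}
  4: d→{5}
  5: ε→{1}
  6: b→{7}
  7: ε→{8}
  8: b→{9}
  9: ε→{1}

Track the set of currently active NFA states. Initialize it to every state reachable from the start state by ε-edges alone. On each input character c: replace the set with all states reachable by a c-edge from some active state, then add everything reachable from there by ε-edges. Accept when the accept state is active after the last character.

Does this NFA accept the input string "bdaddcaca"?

Answer: REJECT

Derivation:
initial (ε-close {0}): {0,2,6}
'b' @ 1: {7,8}
'd' @ 2: {}  — no active states
rest 'addcaca' ignored (set empty)
final: {}; accept 1 not in set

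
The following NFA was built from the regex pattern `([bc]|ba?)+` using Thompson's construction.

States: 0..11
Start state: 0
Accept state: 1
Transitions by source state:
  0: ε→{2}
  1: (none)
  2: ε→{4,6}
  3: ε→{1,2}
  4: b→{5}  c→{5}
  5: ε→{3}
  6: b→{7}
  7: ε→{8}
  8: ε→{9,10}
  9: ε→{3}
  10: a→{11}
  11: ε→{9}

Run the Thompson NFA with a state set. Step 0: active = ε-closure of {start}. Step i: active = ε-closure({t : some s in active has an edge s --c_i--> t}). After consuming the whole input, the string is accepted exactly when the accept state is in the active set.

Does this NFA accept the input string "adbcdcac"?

Answer: REJECT

Steps:
S₀ = ε-closure({0}) = {0,2,4,6}
'a' @ 1: {}  — state set empty
rest 'dbcdcac' ignored (set empty)
after full input: {}  (accept=1 not in)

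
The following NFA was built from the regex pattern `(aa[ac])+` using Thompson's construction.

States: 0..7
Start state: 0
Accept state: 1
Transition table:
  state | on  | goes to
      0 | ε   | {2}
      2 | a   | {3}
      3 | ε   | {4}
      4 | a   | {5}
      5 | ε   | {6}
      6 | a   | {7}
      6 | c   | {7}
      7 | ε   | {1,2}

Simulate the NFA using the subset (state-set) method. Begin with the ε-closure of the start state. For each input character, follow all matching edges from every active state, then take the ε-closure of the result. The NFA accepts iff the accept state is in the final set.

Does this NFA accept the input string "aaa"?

Answer: ACCEPT

Steps:
S₀ = ε-closure({0}) = {0,2}
'a' @ 1: {3,4}
'a' @ 2: {5,6}
'a' @ 3: {1,2,7}  (accept∈set)
end set {1,2,7} — state 1 in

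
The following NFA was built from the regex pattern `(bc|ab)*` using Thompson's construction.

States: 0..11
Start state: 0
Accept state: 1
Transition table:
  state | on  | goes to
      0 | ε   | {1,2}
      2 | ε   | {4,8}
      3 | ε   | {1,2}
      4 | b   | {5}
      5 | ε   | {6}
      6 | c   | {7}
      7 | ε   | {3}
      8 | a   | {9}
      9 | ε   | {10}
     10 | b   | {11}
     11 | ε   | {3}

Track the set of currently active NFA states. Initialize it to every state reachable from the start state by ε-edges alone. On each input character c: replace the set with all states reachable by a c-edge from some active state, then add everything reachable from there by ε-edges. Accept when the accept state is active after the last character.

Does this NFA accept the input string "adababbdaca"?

initial (ε-close {0}): {0,1,2,4,8}
'a' @ 1: {9,10}
'd' @ 2: {}  — state set empty
rest 'ababbdaca' ignored (set empty)
final: {}; accept 1 not in set

Answer: REJECT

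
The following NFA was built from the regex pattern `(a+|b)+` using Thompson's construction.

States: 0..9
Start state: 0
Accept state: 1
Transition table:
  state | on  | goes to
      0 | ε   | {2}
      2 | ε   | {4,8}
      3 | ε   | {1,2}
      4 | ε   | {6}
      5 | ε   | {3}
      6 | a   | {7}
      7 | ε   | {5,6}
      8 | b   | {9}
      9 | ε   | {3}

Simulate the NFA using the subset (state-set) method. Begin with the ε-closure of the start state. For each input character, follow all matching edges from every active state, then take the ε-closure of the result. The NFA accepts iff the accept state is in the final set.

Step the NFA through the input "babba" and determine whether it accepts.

Answer: ACCEPT

Derivation:
start: ε-closure({0}) = {0,2,4,6,8}
'b' @ 1: {1,2,3,4,6,8,9}  (accept∈set)
'a' @ 2: {1,2,3,4,5,6,7,8}  (accept∈set)
'b' @ 3: {1,2,3,4,6,8,9}  (accept∈set)
'b' @ 4: {1,2,3,4,6,8,9}  (accept∈set)
'a' @ 5: {1,2,3,4,5,6,7,8}  (accept∈set)
final: {1,2,3,4,5,6,7,8}; accept 1 in set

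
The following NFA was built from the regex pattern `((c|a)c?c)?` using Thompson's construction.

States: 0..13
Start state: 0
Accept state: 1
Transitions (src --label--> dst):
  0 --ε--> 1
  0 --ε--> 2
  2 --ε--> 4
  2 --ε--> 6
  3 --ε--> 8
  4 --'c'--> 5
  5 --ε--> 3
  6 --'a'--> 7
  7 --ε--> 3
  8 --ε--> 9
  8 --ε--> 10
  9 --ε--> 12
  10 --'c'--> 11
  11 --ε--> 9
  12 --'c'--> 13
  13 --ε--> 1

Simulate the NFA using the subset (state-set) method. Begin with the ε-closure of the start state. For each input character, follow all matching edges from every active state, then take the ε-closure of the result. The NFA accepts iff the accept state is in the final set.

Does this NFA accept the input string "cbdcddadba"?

Answer: REJECT

Derivation:
S₀ = ε-closure({0}) = {0,1,2,4,6}
'c' @ 1: {3,5,8,9,10,12}
'b' @ 2: {}  — dead — no transitions
rest 'dcddadba' ignored (set empty)
end set {} — state 1 not in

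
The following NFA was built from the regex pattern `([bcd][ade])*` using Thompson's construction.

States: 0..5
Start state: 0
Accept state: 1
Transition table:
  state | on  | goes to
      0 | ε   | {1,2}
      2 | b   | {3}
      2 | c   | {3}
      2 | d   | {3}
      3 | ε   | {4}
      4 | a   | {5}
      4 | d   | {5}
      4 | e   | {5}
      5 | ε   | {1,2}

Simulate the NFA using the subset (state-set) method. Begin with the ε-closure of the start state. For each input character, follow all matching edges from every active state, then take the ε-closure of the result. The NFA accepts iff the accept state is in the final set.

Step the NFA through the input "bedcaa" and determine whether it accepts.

Answer: REJECT

Derivation:
start: ε-closure({0}) = {0,1,2}
'b' @ 1: {3,4}
'e' @ 2: {1,2,5}  (accept∈set)
'd' @ 3: {3,4}
'c' @ 4: {}  — state set empty
rest 'aa' ignored (set empty)
end set {} — state 1 not in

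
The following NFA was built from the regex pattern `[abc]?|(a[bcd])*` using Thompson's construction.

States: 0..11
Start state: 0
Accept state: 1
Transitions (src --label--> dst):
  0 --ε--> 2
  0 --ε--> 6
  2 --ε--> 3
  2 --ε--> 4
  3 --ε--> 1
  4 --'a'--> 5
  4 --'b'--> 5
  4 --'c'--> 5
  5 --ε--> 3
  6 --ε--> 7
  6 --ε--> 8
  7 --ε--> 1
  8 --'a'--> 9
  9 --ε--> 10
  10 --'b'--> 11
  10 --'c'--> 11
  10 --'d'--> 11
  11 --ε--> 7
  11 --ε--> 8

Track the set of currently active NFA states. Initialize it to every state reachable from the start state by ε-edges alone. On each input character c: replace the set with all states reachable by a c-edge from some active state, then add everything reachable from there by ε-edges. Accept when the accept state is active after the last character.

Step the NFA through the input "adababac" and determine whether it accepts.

Answer: ACCEPT

Trace:
S₀ = ε-closure({0}) = {0,1,2,3,4,6,7,8}
'a' @ 1: {1,3,5,9,10}  (accept∈set)
'd' @ 2: {1,7,8,11}  (accept∈set)
'a' @ 3: {9,10}
'b' @ 4: {1,7,8,11}  (accept∈set)
'a' @ 5: {9,10}
'b' @ 6: {1,7,8,11}  (accept∈set)
'a' @ 7: {9,10}
'c' @ 8: {1,7,8,11}  (accept∈set)
after full input: {1,7,8,11}  (accept=1 in)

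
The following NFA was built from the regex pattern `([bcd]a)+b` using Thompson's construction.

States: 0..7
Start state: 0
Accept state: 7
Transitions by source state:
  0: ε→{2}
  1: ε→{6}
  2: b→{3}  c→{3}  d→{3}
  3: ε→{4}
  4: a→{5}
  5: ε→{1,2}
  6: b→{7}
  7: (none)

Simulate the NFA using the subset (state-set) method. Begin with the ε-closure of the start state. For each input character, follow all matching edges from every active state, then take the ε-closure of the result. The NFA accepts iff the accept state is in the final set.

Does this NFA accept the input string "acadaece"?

initial (ε-close {0}): {0,2}
'a' @ 1: {}  — no active states
rest 'cadaece' ignored (set empty)
after full input: {}  (accept=7 not in)

Answer: REJECT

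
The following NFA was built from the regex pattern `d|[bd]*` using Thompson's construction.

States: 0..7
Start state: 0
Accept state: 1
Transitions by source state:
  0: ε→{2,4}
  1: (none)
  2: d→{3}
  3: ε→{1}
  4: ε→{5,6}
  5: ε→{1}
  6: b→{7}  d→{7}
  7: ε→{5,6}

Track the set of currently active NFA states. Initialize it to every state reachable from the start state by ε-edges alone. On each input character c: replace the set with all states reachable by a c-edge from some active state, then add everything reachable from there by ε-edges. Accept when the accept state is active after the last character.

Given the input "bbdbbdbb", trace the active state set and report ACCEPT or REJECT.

S₀ = ε-closure({0}) = {0,1,2,4,5,6}
'b' @ 1: {1,5,6,7}  ✓accept
'b' @ 2: {1,5,6,7}  ✓accept
'd' @ 3: {1,5,6,7}  ✓accept
'b' @ 4: {1,5,6,7}  ✓accept
'b' @ 5: {1,5,6,7}  ✓accept
'd' @ 6: {1,5,6,7}  ✓accept
'b' @ 7: {1,5,6,7}  ✓accept
'b' @ 8: {1,5,6,7}  ✓accept
end set {1,5,6,7} — state 1 in

Answer: ACCEPT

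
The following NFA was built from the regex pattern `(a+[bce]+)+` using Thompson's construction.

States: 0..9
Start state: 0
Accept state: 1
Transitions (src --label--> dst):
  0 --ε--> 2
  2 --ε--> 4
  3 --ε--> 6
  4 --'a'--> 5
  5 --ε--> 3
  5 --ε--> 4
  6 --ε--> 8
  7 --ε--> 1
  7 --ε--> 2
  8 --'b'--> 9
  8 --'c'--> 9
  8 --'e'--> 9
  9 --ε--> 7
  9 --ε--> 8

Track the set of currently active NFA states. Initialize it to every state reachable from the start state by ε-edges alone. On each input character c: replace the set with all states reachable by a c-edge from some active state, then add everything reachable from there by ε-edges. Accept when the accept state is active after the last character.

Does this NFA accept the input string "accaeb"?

initial (ε-close {0}): {0,2,4}
'a' @ 1: {3,4,5,6,8}
'c' @ 2: {1,2,4,7,8,9}  ✓accept
'c' @ 3: {1,2,4,7,8,9}  ✓accept
'a' @ 4: {3,4,5,6,8}
'e' @ 5: {1,2,4,7,8,9}  ✓accept
'b' @ 6: {1,2,4,7,8,9}  ✓accept
end set {1,2,4,7,8,9} — state 1 in

Answer: ACCEPT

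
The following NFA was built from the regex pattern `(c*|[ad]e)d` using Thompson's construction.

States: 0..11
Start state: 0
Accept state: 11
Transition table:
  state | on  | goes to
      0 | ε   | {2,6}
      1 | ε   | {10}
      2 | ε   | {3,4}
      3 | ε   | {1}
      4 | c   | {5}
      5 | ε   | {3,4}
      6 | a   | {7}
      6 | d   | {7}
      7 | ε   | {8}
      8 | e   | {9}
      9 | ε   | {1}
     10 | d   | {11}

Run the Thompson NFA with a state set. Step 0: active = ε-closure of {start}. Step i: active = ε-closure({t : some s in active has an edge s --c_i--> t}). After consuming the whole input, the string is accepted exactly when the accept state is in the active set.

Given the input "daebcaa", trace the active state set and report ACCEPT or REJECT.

initial (ε-close {0}): {0,1,2,3,4,6,10}
'd' @ 1: {7,8,11}  ✓accept
'a' @ 2: {}  — state set empty
rest 'ebcaa' ignored (set empty)
final: {}; accept 11 not in set

Answer: REJECT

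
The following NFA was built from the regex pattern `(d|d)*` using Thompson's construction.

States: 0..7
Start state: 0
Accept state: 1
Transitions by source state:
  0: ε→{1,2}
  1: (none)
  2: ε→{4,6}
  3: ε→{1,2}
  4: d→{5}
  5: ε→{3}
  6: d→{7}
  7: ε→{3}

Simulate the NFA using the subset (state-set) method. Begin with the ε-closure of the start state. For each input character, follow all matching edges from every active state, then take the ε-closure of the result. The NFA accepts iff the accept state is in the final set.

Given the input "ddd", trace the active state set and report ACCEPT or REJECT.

start: ε-closure({0}) = {0,1,2,4,6}
'd' @ 1: {1,2,3,4,5,6,7}  ✓accept
'd' @ 2: {1,2,3,4,5,6,7}  ✓accept
'd' @ 3: {1,2,3,4,5,6,7}  ✓accept
final: {1,2,3,4,5,6,7}; accept 1 in set

Answer: ACCEPT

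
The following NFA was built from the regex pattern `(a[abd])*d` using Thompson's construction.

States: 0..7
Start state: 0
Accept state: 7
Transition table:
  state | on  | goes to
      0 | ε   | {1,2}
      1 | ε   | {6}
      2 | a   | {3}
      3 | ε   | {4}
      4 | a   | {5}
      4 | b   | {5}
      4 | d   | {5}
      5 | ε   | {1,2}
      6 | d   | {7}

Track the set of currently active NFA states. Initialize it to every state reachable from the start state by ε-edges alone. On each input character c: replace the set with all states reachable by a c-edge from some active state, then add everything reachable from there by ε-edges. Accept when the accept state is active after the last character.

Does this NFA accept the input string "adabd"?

start: ε-closure({0}) = {0,1,2,6}
'a' @ 1: {3,4}
'd' @ 2: {1,2,5,6}
'a' @ 3: {3,4}
'b' @ 4: {1,2,5,6}
'd' @ 5: {7}  (accept∈set)
after full input: {7}  (accept=7 in)

Answer: ACCEPT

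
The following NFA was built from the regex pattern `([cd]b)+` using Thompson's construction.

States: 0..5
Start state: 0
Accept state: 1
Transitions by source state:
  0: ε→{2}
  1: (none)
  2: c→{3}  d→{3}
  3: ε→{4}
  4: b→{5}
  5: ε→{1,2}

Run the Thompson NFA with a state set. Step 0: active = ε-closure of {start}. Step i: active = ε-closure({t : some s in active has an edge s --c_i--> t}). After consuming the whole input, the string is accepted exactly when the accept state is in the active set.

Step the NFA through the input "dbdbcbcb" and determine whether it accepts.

start: ε-closure({0}) = {0,2}
'd' @ 1: {3,4}
'b' @ 2: {1,2,5}  ✓accept
'd' @ 3: {3,4}
'b' @ 4: {1,2,5}  ✓accept
'c' @ 5: {3,4}
'b' @ 6: {1,2,5}  ✓accept
'c' @ 7: {3,4}
'b' @ 8: {1,2,5}  ✓accept
end set {1,2,5} — state 1 in

Answer: ACCEPT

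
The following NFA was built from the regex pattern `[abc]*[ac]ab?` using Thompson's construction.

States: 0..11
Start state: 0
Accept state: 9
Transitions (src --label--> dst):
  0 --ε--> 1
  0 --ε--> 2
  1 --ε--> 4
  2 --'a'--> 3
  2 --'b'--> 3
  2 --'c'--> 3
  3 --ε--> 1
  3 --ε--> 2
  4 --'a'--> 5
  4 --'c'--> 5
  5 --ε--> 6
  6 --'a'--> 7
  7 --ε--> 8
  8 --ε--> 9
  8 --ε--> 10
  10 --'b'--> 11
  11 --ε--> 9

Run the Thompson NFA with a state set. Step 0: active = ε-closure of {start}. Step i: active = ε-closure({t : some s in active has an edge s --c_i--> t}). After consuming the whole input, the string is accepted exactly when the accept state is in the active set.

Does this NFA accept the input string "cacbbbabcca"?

S₀ = ε-closure({0}) = {0,1,2,4}
'c' @ 1: {1,2,3,4,5,6}
'a' @ 2: {1,2,3,4,5,6,7,8,9,10}  (accept∈set)
'c' @ 3: {1,2,3,4,5,6}
'b' @ 4: {1,2,3,4}
'b' @ 5: {1,2,3,4}
'b' @ 6: {1,2,3,4}
'a' @ 7: {1,2,3,4,5,6}
'b' @ 8: {1,2,3,4}
'c' @ 9: {1,2,3,4,5,6}
'c' @ 10: {1,2,3,4,5,6}
'a' @ 11: {1,2,3,4,5,6,7,8,9,10}  (accept∈set)
final: {1,2,3,4,5,6,7,8,9,10}; accept 9 in set

Answer: ACCEPT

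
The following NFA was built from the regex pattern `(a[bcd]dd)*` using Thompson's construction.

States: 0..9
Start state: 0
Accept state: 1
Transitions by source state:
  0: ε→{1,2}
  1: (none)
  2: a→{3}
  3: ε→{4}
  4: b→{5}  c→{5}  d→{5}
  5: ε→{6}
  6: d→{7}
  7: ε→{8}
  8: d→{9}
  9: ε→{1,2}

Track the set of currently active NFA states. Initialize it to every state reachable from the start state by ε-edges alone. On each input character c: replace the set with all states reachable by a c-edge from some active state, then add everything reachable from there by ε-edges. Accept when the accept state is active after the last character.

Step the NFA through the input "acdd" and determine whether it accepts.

initial (ε-close {0}): {0,1,2}
'a' @ 1: {3,4}
'c' @ 2: {5,6}
'd' @ 3: {7,8}
'd' @ 4: {1,2,9}  (accept∈set)
end set {1,2,9} — state 1 in

Answer: ACCEPT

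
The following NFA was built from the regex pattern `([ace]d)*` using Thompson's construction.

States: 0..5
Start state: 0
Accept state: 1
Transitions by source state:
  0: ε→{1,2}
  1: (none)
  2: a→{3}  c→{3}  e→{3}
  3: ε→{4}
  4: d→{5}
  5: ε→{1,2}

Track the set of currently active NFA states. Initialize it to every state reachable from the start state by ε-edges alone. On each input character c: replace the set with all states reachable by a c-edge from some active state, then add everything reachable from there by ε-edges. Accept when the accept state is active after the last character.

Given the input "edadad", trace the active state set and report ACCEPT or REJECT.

initial (ε-close {0}): {0,1,2}
'e' @ 1: {3,4}
'd' @ 2: {1,2,5}  (accept∈set)
'a' @ 3: {3,4}
'd' @ 4: {1,2,5}  (accept∈set)
'a' @ 5: {3,4}
'd' @ 6: {1,2,5}  (accept∈set)
end set {1,2,5} — state 1 in

Answer: ACCEPT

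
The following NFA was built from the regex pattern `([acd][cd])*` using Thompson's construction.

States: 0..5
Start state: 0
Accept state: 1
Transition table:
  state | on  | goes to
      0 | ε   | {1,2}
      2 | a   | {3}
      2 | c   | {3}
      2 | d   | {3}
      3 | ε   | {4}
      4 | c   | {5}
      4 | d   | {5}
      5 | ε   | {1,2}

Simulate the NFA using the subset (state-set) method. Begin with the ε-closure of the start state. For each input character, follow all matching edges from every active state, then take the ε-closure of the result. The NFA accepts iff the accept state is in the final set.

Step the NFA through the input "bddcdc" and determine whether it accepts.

initial (ε-close {0}): {0,1,2}
'b' @ 1: {}  — no active states
rest 'ddcdc' ignored (set empty)
final: {}; accept 1 not in set

Answer: REJECT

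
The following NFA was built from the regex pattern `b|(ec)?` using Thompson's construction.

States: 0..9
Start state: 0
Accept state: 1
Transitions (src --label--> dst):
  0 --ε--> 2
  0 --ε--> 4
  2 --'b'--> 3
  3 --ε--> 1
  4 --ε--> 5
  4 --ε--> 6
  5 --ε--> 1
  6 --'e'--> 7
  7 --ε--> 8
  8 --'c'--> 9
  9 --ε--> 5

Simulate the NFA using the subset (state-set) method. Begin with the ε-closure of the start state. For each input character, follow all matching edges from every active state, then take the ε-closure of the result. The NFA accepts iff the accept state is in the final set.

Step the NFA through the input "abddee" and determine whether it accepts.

start: ε-closure({0}) = {0,1,2,4,5,6}
'a' @ 1: {}  — state set empty
rest 'bddee' ignored (set empty)
end set {} — state 1 not in

Answer: REJECT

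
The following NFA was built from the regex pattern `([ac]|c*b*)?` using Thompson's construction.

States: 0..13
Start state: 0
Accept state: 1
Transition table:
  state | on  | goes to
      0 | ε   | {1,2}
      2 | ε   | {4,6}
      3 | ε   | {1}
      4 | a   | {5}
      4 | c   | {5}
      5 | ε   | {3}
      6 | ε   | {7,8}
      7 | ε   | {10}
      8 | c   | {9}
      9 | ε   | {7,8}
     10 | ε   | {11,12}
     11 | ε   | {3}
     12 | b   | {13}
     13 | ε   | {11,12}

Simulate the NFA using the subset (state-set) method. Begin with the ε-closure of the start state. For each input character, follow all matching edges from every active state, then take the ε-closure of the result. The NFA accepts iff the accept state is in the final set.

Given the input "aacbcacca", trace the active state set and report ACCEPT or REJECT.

Answer: REJECT

Trace:
initial (ε-close {0}): {0,1,2,3,4,6,7,8,10,11,12}
'a' @ 1: {1,3,5}  ✓accept
'a' @ 2: {}  — no active states
rest 'cbcacca' ignored (set empty)
end set {} — state 1 not in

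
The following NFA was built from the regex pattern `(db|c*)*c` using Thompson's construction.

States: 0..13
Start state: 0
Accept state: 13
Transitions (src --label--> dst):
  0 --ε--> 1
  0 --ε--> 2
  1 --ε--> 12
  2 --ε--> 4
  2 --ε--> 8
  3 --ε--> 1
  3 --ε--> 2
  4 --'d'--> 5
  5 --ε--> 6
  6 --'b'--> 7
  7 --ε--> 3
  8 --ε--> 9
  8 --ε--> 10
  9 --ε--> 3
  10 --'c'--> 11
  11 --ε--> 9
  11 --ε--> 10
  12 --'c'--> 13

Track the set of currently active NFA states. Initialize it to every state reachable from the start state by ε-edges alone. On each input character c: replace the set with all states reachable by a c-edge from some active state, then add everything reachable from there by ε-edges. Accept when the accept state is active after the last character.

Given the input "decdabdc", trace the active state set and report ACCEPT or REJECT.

initial (ε-close {0}): {0,1,2,3,4,8,9,10,12}
'd' @ 1: {5,6}
'e' @ 2: {}  — dead — no transitions
rest 'cdabdc' ignored (set empty)
final: {}; accept 13 not in set

Answer: REJECT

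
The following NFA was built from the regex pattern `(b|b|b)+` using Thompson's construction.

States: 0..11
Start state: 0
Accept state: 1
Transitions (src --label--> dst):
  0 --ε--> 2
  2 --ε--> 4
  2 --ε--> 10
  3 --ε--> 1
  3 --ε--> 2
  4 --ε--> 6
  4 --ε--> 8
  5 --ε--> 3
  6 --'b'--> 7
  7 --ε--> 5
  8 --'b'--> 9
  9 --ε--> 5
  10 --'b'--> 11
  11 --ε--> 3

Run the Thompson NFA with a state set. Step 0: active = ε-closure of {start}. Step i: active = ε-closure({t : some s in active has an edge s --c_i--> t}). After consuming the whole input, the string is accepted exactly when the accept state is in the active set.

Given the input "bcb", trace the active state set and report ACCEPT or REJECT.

Answer: REJECT

Derivation:
start: ε-closure({0}) = {0,2,4,6,8,10}
'b' @ 1: {1,2,3,4,5,6,7,8,9,10,11}  (accept∈set)
'c' @ 2: {}  — no active states
rest 'b' ignored (set empty)
final: {}; accept 1 not in set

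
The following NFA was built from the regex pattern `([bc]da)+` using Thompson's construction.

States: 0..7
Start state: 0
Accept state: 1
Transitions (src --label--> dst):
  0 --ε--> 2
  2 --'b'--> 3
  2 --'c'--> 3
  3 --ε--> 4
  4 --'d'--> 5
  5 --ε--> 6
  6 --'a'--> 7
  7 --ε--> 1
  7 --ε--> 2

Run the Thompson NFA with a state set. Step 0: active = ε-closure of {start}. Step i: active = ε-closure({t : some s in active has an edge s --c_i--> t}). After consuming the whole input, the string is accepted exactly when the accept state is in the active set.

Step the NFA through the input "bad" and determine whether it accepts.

Answer: REJECT

Trace:
initial (ε-close {0}): {0,2}
'b' @ 1: {3,4}
'a' @ 2: {}  — no active states
rest 'd' ignored (set empty)
end set {} — state 1 not in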